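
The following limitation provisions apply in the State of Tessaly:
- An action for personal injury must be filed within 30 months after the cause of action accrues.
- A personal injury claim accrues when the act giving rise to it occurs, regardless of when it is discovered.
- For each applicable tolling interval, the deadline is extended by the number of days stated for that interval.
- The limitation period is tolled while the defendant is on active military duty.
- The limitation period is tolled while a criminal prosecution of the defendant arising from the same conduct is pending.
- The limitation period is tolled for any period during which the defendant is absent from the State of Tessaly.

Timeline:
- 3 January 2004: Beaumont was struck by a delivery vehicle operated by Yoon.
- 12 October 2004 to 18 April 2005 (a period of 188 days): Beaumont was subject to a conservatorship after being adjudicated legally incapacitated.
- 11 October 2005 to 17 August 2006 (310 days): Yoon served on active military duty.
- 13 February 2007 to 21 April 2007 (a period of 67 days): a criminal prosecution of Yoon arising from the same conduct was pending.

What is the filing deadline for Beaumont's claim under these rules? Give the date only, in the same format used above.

15 July 2007

The claim accrued on 3 January 2004, when the wrongful act occurred.
Adding the 30 months base period to 3 January 2004 gives a deadline of 3 July 2006, before any tolling.
Because the defendant's active military service ran from 11 October 2005 to 17 August 2006, the deadline is extended by 310 days to 9 May 2007.
The period was tolled for 67 days by the pending criminal prosecution (13 February 2007 to 21 April 2007), pushing the deadline to 15 July 2007.
Although the plaintiff's incapacity ran from 12 October 2004 to 18 April 2005, the stated rules do not make that a tolling event, so it is disregarded.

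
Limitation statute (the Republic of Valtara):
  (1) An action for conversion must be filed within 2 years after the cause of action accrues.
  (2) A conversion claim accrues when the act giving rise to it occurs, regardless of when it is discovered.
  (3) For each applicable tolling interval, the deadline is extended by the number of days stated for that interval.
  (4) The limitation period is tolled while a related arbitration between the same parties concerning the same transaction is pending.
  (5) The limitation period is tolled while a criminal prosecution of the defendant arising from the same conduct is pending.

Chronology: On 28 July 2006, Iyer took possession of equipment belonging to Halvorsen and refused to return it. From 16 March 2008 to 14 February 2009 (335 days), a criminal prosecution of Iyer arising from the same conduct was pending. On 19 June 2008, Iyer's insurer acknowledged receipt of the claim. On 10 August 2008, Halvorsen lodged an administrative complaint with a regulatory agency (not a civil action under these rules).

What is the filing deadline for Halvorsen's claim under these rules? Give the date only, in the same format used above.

28 June 2009

The claim accrued on 28 July 2006, when the wrongful act occurred.
2 years from 28 July 2006 is 28 July 2008.
Because the pending criminal prosecution ran from 16 March 2008 to 14 February 2009, the deadline is extended by 335 days to 28 June 2009.
The other events in the timeline have no effect on the limitation period under the stated rules.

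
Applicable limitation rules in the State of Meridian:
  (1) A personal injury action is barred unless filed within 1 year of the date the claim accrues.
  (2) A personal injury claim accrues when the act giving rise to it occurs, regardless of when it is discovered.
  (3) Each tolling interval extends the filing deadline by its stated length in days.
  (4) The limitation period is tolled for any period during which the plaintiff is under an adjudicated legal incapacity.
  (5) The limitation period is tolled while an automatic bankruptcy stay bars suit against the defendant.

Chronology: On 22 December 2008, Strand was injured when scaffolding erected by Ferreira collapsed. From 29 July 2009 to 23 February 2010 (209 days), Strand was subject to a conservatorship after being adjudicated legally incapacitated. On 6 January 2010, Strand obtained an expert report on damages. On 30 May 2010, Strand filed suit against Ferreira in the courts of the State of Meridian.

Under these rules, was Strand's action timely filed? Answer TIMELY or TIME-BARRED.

The claim accrued on 22 December 2008, the date of the act.
The untolled deadline — 1 year after 22 December 2008 — is 22 December 2009.
Because the plaintiff's legal incapacity ran from 29 July 2009 to 23 February 2010, the deadline is extended by 209 days to 19 July 2010.
Nothing else in the chronology tolls or restarts the period.
The 30 May 2010 filing precedes the 19 July 2010 deadline; the claim is timely.

TIMELY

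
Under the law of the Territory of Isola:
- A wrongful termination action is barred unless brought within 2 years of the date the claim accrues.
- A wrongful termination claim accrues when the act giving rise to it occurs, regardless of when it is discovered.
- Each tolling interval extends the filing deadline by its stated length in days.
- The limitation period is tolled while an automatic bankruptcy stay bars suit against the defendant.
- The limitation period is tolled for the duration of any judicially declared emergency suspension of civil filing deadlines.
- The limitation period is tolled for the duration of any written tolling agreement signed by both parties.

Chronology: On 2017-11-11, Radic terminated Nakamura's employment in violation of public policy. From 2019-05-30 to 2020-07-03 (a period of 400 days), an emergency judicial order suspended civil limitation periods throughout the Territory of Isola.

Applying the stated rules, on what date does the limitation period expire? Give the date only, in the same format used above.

The claim accrued on 2017-11-11, when the wrongful act occurred.
Adding the 2 years base period to 2017-11-11 gives a deadline of 2019-11-11, before any tolling.
The emergency suspension of filing deadlines from 2019-05-30 to 2020-07-03 tolled the period for 400 days, extending the deadline to 2020-12-15.

2020-12-15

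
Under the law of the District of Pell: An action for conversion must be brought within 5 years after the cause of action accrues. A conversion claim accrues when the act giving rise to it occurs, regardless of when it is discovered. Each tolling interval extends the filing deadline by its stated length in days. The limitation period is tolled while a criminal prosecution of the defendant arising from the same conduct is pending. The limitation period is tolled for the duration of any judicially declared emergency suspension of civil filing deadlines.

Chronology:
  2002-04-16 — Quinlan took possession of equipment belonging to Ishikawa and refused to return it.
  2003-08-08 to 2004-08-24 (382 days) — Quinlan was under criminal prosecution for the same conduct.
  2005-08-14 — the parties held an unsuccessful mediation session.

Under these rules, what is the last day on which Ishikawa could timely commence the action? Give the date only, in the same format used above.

The cause of action accrued on 2002-04-16, the date of the act.
5 years from 2002-04-16 is 2007-04-16.
The period was tolled for 382 days by the pending criminal prosecution (2003-08-08 to 2004-08-24), pushing the deadline to 2008-05-02.
None of the other events listed affects the running of the period under the stated rules.

2008-05-02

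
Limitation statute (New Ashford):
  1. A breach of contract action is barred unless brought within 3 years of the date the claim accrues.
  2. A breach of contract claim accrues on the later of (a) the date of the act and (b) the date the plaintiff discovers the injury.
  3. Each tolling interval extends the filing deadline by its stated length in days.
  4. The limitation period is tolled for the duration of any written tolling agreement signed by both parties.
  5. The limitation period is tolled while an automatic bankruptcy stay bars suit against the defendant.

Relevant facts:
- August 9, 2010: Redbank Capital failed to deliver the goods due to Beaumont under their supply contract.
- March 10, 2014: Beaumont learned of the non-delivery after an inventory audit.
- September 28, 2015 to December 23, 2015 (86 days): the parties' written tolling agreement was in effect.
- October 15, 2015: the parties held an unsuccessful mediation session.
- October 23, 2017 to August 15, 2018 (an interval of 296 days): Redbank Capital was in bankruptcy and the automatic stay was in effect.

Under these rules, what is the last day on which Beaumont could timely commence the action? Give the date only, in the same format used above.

Taking the later of the act (August 9, 2010) and discovery (March 10, 2014), the claim accrued on March 10, 2014.
The untolled deadline — 3 years after March 10, 2014 — is March 10, 2017.
Because the written tolling agreement ran from September 28, 2015 to December 23, 2015, the deadline is extended by 86 days to June 4, 2017.
The automatic bankruptcy stay from October 23, 2017 to August 15, 2018 began after the period had already run on June 4, 2017, so it has no tolling effect.
None of the other events listed affects the running of the period under the stated rules.

June 4, 2017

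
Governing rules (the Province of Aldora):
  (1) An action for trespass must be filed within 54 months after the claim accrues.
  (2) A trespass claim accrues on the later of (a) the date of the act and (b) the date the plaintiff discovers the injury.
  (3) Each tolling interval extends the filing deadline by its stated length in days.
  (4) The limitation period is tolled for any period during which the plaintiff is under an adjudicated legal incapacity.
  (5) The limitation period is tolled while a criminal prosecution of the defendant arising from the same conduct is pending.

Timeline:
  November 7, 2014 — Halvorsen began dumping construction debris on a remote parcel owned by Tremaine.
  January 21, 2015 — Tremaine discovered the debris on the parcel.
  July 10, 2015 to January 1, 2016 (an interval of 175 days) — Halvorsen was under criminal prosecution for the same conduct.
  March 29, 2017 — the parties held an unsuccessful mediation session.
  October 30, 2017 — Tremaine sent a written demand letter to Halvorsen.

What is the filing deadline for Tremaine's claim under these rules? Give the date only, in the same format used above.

January 12, 2020

The claim accrued on January 21, 2015 — the later of the November 7, 2014 act and the January 21, 2015 discovery.
Adding the 54 months base period to January 21, 2015 gives a deadline of July 21, 2019, before any tolling.
The pending criminal prosecution from July 10, 2015 to January 1, 2016 tolled the period for 175 days, extending the deadline to January 12, 2020.
Nothing else in the chronology tolls or restarts the period.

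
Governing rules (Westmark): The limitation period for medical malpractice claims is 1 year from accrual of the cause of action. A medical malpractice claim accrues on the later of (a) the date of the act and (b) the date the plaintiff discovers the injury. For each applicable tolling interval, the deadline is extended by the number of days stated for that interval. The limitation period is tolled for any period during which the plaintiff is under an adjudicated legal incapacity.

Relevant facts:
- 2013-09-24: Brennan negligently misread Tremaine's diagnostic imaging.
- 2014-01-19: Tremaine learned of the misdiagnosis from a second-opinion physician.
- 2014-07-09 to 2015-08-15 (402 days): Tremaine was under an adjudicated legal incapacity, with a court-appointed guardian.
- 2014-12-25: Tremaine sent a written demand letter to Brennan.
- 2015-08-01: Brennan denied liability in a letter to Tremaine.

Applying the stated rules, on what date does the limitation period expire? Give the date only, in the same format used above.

2016-02-25

Because discovery on 2014-01-19 post-dates the 2013-09-24 act, accrual under the later-of rule falls on 2014-01-19.
Adding the 1 year base period to 2014-01-19 gives a deadline of 2015-01-19, before any tolling.
The period was tolled for 402 days by the plaintiff's legal incapacity (2014-07-09 to 2015-08-15), pushing the deadline to 2016-02-25.
Nothing else in the chronology tolls or restarts the period.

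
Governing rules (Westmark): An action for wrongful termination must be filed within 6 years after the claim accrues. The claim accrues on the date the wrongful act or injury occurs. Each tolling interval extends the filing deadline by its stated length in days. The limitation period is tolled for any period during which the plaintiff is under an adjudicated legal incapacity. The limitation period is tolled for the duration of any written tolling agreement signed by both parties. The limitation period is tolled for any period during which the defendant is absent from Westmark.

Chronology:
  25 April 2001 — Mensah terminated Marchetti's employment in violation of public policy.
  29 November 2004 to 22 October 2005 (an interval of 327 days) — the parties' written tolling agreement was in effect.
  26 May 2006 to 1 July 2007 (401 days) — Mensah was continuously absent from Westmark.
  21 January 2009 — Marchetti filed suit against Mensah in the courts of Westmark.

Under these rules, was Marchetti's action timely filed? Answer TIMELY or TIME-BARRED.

The limitation period began to run on 25 April 2001.
6 years from 25 April 2001 is 25 April 2007.
The period was tolled for 327 days by the written tolling agreement (29 November 2004 to 22 October 2005), pushing the deadline to 17 March 2008.
Because the defendant's absence from the jurisdiction ran from 26 May 2006 to 1 July 2007, the deadline is extended by 401 days to 22 April 2009.
The 21 January 2009 filing precedes the 22 April 2009 deadline; the claim is timely.

TIMELY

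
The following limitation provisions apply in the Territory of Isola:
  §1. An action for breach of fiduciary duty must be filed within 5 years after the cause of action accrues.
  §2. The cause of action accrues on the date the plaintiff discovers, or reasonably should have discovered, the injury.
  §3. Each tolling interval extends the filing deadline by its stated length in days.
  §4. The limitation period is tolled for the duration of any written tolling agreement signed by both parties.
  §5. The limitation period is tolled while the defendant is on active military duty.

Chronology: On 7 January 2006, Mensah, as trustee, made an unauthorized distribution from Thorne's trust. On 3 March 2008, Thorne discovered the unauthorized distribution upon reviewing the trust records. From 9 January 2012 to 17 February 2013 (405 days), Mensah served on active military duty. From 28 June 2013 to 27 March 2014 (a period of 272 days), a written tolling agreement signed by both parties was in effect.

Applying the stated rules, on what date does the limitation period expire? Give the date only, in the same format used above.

Accrual is tied to discovery, so the period began on 3 March 2008 rather than on 7 January 2006 when the act occurred.
Adding the 5 years base period to 3 March 2008 gives a deadline of 3 March 2013, before any tolling.
Because the defendant's active military service ran from 9 January 2012 to 17 February 2013, the deadline is extended by 405 days to 12 April 2014.
The period was tolled for 272 days by the written tolling agreement (28 June 2013 to 27 March 2014), pushing the deadline to 9 January 2015.

9 January 2015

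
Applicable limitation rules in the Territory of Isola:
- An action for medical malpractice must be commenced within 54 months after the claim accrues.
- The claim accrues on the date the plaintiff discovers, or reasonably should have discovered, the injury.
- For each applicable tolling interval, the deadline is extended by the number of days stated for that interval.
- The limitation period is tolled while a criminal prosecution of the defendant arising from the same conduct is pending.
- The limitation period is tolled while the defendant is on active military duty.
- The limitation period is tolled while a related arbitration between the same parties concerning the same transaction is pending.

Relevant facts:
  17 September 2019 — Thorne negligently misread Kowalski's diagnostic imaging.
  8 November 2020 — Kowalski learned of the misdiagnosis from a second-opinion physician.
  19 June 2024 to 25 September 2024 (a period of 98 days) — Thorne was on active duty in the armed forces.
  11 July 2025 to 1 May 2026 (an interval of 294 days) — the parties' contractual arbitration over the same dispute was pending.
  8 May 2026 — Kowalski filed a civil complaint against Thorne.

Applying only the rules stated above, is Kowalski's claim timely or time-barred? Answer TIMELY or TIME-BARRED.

TIMELY

Under the discovery rule, the claim accrued on 8 November 2020, when Kowalski discovered the injury — not on the 17 September 2019 date of the underlying act.
Adding the 54 months base period to 8 November 2020 gives a deadline of 8 May 2025, before any tolling.
The defendant's active military service from 19 June 2024 to 25 September 2024 tolled the period for 98 days, extending the deadline to 14 August 2025.
Because the pending related arbitration ran from 11 July 2025 to 1 May 2026, the deadline is extended by 294 days to 4 June 2026.
Kowalski filed on 8 May 2026, before the 4 June 2026 deadline, so the action is timely.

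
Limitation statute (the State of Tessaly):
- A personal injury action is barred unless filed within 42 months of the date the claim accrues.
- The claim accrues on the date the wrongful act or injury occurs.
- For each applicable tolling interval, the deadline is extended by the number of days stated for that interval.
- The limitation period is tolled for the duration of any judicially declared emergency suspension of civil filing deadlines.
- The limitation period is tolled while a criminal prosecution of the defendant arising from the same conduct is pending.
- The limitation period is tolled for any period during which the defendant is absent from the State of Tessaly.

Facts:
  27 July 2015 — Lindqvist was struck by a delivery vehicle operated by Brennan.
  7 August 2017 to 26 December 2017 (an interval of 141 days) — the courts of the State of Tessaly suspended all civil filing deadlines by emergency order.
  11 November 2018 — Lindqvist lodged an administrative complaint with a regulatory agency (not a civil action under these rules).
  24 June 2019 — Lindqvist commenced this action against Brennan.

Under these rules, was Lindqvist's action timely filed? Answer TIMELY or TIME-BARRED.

The claim accrued on 27 July 2015, the date of the act.
The untolled deadline — 42 months after 27 July 2015 — is 27 January 2019.
The emergency suspension of filing deadlines from 7 August 2017 to 26 December 2017 tolled the period for 141 days, extending the deadline to 17 June 2019.
Nothing else in the chronology tolls or restarts the period.
Lindqvist filed on 24 June 2019, after the 17 June 2019 deadline, so the action is time-barred.

TIME-BARRED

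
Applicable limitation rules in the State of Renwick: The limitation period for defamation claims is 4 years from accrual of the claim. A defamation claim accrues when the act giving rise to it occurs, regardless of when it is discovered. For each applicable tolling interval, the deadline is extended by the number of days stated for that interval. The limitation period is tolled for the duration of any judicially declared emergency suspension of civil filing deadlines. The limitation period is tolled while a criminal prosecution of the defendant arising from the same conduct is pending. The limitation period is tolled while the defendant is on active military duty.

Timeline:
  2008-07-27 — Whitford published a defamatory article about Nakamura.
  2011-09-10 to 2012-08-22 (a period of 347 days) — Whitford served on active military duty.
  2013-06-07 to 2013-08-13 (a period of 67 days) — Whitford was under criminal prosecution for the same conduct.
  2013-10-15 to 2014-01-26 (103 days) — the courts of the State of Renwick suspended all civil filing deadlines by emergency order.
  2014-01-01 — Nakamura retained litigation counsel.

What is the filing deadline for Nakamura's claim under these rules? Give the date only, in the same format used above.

2013-09-14

The claim accrued on 2008-07-27, the date of the act.
The untolled deadline — 4 years after 2008-07-27 — is 2012-07-27.
The defendant's active military service from 2011-09-10 to 2012-08-22 tolled the period for 347 days, extending the deadline to 2013-07-09.
Because the pending criminal prosecution ran from 2013-06-07 to 2013-08-13, the deadline is extended by 67 days to 2013-09-14.
The emergency suspension of filing deadlines starting 2013-10-15 came too late — the period had run on 2013-09-14 — and so does not extend the deadline.
The other events in the timeline have no effect on the limitation period under the stated rules.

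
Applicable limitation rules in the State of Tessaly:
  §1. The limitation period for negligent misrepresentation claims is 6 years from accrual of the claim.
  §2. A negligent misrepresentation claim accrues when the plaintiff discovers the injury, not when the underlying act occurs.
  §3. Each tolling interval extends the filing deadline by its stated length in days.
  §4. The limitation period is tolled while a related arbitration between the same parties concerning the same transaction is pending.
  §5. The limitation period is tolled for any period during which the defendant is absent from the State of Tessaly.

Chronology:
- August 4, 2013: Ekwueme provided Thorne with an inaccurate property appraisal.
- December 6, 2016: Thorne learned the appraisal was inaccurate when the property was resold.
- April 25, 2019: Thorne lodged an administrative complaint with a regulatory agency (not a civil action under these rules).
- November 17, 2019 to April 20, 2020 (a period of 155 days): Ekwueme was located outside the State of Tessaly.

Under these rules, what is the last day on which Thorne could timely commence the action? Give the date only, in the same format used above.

The claim did not accrue until Thorne discovered the injury on December 6, 2016; the August 4, 2013 act date does not start the clock under the stated rule.
The untolled deadline — 6 years after December 6, 2016 — is December 6, 2022.
The defendant's absence from the jurisdiction from November 17, 2019 to April 20, 2020 tolled the period for 155 days, extending the deadline to May 10, 2023.
The other events in the timeline have no effect on the limitation period under the stated rules.

May 10, 2023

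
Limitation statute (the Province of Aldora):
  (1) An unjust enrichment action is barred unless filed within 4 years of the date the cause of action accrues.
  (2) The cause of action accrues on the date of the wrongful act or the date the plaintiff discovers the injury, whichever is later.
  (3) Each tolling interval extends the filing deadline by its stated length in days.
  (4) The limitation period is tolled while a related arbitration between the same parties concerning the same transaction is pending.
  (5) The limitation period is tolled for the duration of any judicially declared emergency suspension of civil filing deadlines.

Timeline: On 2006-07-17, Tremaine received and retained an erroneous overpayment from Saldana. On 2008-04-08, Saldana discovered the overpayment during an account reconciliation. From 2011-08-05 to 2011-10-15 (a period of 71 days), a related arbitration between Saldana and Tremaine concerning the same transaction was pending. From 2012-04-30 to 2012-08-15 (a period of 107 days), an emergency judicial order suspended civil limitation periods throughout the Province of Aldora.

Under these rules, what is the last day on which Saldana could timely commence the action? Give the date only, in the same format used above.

Taking the later of the act (2006-07-17) and discovery (2008-04-08), the claim accrued on 2008-04-08.
Adding the 4 years base period to 2008-04-08 gives a deadline of 2012-04-08, before any tolling.
The period was tolled for 71 days by the pending related arbitration (2011-08-05 to 2011-10-15), pushing the deadline to 2012-06-18.
Because the emergency suspension of filing deadlines ran from 2012-04-30 to 2012-08-15, the deadline is extended by 107 days to 2012-10-03.

2012-10-03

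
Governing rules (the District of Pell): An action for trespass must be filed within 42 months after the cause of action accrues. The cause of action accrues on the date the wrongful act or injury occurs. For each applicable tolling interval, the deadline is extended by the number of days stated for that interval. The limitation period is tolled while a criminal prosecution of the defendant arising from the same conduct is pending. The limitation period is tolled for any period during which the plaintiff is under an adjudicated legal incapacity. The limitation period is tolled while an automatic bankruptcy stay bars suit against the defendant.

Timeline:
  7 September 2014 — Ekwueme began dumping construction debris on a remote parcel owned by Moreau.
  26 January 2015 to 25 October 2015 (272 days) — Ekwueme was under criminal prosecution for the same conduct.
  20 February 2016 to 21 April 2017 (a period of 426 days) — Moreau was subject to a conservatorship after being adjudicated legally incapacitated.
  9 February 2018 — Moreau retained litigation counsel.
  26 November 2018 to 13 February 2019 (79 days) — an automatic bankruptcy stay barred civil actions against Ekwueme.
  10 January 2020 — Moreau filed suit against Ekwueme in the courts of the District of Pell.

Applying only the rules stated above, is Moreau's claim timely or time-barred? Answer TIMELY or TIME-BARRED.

TIMELY

The claim accrued on 7 September 2014, when the wrongful act occurred.
The untolled deadline — 42 months after 7 September 2014 — is 7 March 2018.
The period was tolled for 272 days by the pending criminal prosecution (26 January 2015 to 25 October 2015), pushing the deadline to 4 December 2018.
The plaintiff's legal incapacity from 20 February 2016 to 21 April 2017 tolled the period for 426 days, extending the deadline to 3 February 2020.
Because the automatic bankruptcy stay ran from 26 November 2018 to 13 February 2019, the deadline is extended by 79 days to 22 April 2020.
None of the other events listed affects the running of the period under the stated rules.
Moreau filed on 10 January 2020, before the 22 April 2020 deadline, so the action is timely.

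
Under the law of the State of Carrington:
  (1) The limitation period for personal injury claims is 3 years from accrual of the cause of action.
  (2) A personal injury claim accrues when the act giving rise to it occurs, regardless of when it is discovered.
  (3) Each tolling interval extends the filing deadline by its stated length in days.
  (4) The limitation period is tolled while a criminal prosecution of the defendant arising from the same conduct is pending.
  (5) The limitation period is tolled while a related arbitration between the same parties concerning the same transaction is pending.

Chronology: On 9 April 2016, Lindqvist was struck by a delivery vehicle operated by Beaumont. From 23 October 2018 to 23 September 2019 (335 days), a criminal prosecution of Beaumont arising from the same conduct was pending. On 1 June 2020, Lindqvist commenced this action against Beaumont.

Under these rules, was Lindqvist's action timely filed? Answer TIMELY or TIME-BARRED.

The cause of action accrued on 9 April 2016, the date of the act.
The untolled deadline — 3 years after 9 April 2016 — is 9 April 2019.
The period was tolled for 335 days by the pending criminal prosecution (23 October 2018 to 23 September 2019), pushing the deadline to 9 March 2020.
Filing on 1 June 2020 missed the 9 March 2020 deadline — the action is time-barred.

TIME-BARRED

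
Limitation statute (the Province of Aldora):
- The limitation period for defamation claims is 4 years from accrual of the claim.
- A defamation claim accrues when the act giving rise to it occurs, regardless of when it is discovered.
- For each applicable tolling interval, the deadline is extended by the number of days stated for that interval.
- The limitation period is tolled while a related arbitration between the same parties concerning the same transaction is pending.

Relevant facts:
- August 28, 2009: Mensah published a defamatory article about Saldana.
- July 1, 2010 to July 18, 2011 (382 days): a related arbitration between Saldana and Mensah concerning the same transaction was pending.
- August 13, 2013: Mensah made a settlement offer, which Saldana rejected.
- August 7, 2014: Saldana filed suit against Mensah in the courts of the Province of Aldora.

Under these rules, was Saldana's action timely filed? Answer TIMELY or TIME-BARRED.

The claim accrued on August 28, 2009, the date of the act.
4 years from August 28, 2009 is August 28, 2013.
Because the pending related arbitration ran from July 1, 2010 to July 18, 2011, the deadline is extended by 382 days to September 14, 2014.
None of the other events listed affects the running of the period under the stated rules.
The August 7, 2014 filing precedes the September 14, 2014 deadline; the claim is timely.

TIMELY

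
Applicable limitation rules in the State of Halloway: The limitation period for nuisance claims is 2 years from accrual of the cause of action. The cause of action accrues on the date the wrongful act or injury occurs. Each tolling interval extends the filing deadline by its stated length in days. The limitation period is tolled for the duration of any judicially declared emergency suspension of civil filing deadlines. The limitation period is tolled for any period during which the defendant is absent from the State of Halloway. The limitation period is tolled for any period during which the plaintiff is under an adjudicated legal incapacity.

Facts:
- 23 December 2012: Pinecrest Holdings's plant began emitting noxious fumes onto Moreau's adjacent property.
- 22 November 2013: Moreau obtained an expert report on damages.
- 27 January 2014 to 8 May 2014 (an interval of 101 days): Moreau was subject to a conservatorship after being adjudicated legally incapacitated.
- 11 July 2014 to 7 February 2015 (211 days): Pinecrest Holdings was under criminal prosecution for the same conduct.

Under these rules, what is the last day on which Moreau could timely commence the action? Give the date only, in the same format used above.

3 April 2015

The limitation period began to run on 23 December 2012.
2 years from 23 December 2012 is 23 December 2014.
The period was tolled for 101 days by the plaintiff's legal incapacity (27 January 2014 to 8 May 2014), pushing the deadline to 3 April 2015.
Although a criminal prosecution ran from 11 July 2014 to 7 February 2015, the stated rules do not make that a tolling event, so it is disregarded.
Nothing else in the chronology tolls or restarts the period.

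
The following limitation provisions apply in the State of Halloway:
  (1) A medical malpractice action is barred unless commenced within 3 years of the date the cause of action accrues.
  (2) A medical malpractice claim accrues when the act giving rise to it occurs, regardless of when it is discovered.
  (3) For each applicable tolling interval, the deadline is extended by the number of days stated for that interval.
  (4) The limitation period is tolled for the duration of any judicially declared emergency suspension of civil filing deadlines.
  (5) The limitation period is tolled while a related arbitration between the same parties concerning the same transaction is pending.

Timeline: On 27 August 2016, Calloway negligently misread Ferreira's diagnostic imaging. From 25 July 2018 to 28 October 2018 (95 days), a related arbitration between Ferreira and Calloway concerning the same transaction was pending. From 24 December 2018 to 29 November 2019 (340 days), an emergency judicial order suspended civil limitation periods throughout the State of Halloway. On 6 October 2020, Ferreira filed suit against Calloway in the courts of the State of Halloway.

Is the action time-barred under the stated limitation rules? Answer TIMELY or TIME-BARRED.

The claim accrued on 27 August 2016, when the wrongful act occurred.
The untolled deadline — 3 years after 27 August 2016 — is 27 August 2019.
The pending related arbitration from 25 July 2018 to 28 October 2018 tolled the period for 95 days, extending the deadline to 30 November 2019.
Because the emergency suspension of filing deadlines ran from 24 December 2018 to 29 November 2019, the deadline is extended by 340 days to 4 November 2020.
The 6 October 2020 filing precedes the 4 November 2020 deadline; the claim is timely.

TIMELY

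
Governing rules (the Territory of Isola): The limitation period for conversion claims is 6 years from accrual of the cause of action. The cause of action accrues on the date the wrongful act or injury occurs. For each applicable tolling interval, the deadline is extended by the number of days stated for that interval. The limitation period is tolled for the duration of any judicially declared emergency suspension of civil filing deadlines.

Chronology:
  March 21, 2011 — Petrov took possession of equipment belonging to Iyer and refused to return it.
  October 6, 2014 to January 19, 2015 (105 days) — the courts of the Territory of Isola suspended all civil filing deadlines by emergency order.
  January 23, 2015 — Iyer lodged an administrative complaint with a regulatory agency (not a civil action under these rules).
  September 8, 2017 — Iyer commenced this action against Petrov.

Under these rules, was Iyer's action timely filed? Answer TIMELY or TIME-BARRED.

The cause of action accrued on March 21, 2011, the date of the act.
The untolled deadline — 6 years after March 21, 2011 — is March 21, 2017.
The emergency suspension of filing deadlines from October 6, 2014 to January 19, 2015 tolled the period for 105 days, extending the deadline to July 4, 2017.
The other events in the timeline have no effect on the limitation period under the stated rules.
The September 8, 2017 filing falls after the July 4, 2017 deadline; the claim is time-barred.

TIME-BARRED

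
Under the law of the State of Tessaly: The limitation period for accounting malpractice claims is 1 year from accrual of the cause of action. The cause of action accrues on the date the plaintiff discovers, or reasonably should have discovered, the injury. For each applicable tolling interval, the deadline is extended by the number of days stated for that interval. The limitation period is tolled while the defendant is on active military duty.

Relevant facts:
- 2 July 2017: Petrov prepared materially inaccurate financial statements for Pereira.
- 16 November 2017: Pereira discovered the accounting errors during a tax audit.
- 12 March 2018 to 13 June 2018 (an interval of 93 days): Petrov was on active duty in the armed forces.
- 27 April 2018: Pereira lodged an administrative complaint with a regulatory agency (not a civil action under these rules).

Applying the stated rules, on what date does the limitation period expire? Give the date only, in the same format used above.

Accrual is tied to discovery, so the period began on 16 November 2017 rather than on 2 July 2017 when the act occurred.
Adding the 1 year base period to 16 November 2017 gives a deadline of 16 November 2018, before any tolling.
The defendant's active military service from 12 March 2018 to 13 June 2018 tolled the period for 93 days, extending the deadline to 17 February 2019.
The other events in the timeline have no effect on the limitation period under the stated rules.

17 February 2019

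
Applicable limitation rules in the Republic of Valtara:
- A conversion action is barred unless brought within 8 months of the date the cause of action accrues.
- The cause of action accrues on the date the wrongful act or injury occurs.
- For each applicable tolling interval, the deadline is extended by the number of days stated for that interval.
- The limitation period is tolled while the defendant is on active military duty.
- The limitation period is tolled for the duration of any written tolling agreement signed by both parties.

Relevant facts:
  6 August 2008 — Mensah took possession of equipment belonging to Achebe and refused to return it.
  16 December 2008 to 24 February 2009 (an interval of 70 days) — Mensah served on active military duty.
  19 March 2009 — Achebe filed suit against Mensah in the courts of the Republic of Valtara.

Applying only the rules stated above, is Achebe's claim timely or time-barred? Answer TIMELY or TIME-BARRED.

The claim accrued on 6 August 2008, when the wrongful act occurred.
The untolled deadline — 8 months after 6 August 2008 — is 6 April 2009.
The defendant's active military service from 16 December 2008 to 24 February 2009 tolled the period for 70 days, extending the deadline to 15 June 2009.
The 19 March 2009 filing precedes the 15 June 2009 deadline; the claim is timely.

TIMELY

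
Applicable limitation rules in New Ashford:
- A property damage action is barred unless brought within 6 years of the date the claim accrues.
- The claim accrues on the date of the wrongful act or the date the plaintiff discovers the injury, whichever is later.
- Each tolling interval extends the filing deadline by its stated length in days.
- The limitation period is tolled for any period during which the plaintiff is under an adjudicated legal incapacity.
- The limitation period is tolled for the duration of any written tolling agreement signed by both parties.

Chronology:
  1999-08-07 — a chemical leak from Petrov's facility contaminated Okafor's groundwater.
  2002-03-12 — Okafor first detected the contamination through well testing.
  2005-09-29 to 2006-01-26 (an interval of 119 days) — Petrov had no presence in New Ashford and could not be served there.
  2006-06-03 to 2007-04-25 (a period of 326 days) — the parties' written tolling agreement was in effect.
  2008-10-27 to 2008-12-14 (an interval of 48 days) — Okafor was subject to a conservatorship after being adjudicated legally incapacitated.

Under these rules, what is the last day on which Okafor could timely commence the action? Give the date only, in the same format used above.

Taking the later of the act (1999-08-07) and discovery (2002-03-12), the claim accrued on 2002-03-12.
Adding the 6 years base period to 2002-03-12 gives a deadline of 2008-03-12, before any tolling.
Because the written tolling agreement ran from 2006-06-03 to 2007-04-25, the deadline is extended by 326 days to 2009-02-01.
The plaintiff's legal incapacity from 2008-10-27 to 2008-12-14 tolled the period for 48 days, extending the deadline to 2009-03-21.
No stated provision tolls the period for the defendant's absence, so the interval from 2005-09-29 to 2006-01-26 has no effect on the deadline.

2009-03-21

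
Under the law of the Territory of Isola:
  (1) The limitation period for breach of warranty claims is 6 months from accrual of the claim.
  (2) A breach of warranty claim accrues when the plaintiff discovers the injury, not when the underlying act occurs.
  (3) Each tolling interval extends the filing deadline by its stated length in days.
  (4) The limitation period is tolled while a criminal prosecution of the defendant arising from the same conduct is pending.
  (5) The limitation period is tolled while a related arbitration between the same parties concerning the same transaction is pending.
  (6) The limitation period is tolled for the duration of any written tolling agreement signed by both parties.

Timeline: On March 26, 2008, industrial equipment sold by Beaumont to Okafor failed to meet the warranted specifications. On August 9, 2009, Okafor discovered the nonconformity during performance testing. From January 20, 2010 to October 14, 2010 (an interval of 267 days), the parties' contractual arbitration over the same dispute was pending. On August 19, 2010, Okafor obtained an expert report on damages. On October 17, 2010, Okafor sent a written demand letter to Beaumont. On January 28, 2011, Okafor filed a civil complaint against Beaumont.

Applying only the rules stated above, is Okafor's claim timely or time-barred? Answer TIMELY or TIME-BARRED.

Accrual is tied to discovery, so the period began on August 9, 2009 rather than on March 26, 2008 when the act occurred.
Adding the 6 months base period to August 9, 2009 gives a deadline of February 9, 2010, before any tolling.
The pending related arbitration from January 20, 2010 to October 14, 2010 tolled the period for 267 days, extending the deadline to November 3, 2010.
Nothing else in the chronology tolls or restarts the period.
Okafor filed on January 28, 2011, after the November 3, 2010 deadline, so the action is time-barred.

TIME-BARRED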